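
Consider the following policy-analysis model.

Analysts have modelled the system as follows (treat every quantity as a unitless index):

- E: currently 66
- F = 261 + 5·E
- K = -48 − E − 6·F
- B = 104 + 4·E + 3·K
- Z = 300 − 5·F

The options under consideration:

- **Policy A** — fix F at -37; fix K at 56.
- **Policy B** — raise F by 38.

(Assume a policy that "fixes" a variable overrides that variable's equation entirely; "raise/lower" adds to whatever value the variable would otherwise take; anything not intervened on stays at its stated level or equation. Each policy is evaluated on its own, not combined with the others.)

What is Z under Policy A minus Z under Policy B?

Policy A (F := -37, K := 56):
  E = 66
  F = -37
  Z = 300 − 5·(-37) = 485
Policy B (F + 38):
  E = 66
  F = 261 + 5·66 (+38 from intervention) = 629
  Z = 300 − 5·629 = -2845
Z: 485 − (-2845) = 3330

3330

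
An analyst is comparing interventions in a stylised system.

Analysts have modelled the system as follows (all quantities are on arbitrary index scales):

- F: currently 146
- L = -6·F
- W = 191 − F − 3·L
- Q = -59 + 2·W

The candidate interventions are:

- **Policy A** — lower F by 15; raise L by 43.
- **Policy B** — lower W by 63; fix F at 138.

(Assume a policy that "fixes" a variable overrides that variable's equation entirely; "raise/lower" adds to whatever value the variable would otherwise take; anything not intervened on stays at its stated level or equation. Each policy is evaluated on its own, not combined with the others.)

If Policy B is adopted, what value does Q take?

Policy B (W − 63, F := 138):
  F = 138
  L = 0 − 6·138 = -828
  W = 191 − 138 − 3·(-828) (−63 from intervention) = 2474
  Q = -59 + 2·2474 = 4889

4889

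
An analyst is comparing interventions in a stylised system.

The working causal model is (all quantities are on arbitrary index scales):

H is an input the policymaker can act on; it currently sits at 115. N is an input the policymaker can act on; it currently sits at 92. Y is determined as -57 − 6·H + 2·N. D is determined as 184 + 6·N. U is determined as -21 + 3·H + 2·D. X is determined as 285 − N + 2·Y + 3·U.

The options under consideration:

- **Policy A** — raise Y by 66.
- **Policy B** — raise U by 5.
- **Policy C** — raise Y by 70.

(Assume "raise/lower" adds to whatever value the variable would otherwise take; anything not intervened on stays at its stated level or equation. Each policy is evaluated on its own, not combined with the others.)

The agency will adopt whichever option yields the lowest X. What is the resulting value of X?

4470

Policy A (Y + 66):
  H = 115
  N = 92
  Y = -57 − 6·115 + 2·92 (+66 from intervention) = -497
  D = 184 + 6·92 = 736
  U = -21 + 3·115 + 2·736 = 1796
  X = 285 − 92 + 2·(-497) + 3·1796 = 4587
Policy B (U + 5):
  H = 115
  N = 92
  Y = -57 − 6·115 + 2·92 = -563
  D = 184 + 6·92 = 736
  U = -21 + 3·115 + 2·736 (+5 from intervention) = 1801
  X = 285 − 92 + 2·(-563) + 3·1801 = 4470
Policy C (Y + 70):
  H = 115
  N = 92
  Y = -57 − 6·115 + 2·92 (+70 from intervention) = -493
  D = 184 + 6·92 = 736
  U = -21 + 3·115 + 2·736 = 1796
  X = 285 − 92 + 2·(-493) + 3·1796 = 4595
Comparing — Policy A: X=4587, Policy B: X=4470, Policy C: X=4595. Lowest is 4470 (Policy B).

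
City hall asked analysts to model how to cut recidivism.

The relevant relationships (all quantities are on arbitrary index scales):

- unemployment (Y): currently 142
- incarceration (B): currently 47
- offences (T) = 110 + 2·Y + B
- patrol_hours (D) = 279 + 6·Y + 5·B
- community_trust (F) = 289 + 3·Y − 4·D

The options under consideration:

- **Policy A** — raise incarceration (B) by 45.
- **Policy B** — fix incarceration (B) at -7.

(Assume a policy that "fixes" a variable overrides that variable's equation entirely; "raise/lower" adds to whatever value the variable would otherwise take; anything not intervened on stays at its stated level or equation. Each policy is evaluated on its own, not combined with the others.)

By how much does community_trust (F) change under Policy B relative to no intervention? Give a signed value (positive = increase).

1080

Baseline:
  Y = 142
  B = 47
  D = 279 + 6·142 + 5·47 = 1366
  F = 289 + 3·142 − 4·1366 = -4749
Policy B (B := -7):
  Y = 142
  B = -7
  D = 279 + 6·142 + 5·(-7) = 1096
  F = 289 + 3·142 − 4·1096 = -3669
Change in F: -3669 − (-4749) = 1080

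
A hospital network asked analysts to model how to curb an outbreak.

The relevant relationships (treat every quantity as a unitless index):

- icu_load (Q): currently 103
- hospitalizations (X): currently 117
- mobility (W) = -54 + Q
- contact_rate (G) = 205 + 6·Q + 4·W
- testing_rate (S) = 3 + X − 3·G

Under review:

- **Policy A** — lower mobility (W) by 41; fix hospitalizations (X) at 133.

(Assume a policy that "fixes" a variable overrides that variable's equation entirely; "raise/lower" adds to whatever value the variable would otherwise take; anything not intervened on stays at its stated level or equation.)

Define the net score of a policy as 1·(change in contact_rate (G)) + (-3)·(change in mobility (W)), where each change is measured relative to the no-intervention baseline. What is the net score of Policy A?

Baseline:
  Q = 103
  W = -54 + 103 = 49
  G = 205 + 6·103 + 4·49 = 1019
Policy A (W − 41, X := 133):
  Q = 103
  W = -54 + 103 (−41 from intervention) = 8
  G = 205 + 6·103 + 4·8 = 855
ΔG = 855 − 1019 = -164; ΔW = 8 − 49 = -41
Score = 1·(-164) + (-3)·(-41) = -41

-41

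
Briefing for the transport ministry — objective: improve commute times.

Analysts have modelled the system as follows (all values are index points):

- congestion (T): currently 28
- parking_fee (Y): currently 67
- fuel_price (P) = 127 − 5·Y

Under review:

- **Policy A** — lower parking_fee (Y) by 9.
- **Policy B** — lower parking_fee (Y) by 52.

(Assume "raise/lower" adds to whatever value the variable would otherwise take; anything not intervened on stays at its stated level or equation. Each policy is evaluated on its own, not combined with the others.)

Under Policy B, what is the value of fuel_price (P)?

52

Policy B (Y − 52):
  Y = 67 − 52 = 15
  P = 127 − 5·15 = 52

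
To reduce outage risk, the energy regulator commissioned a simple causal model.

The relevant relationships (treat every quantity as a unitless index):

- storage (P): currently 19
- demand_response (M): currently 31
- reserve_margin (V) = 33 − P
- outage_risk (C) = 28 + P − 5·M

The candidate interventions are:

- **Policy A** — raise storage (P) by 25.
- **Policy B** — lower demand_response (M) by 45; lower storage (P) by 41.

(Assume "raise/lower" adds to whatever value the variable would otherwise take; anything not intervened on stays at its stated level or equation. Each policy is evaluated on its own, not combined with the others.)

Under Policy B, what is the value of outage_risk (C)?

76

Policy B (M − 45, P − 41):
  P = 19 − 41 = -22
  M = 31 − 45 = -14
  C = 28 + (-22) − 5·(-14) = 76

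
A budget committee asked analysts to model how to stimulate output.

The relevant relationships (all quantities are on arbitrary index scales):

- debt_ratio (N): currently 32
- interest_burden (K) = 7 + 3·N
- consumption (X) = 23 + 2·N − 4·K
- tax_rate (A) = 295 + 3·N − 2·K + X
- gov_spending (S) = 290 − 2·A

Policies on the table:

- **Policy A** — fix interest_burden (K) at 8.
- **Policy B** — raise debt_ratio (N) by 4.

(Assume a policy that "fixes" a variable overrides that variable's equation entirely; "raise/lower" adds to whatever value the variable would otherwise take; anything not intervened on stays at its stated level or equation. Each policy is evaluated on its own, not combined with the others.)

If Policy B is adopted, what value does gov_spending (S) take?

674

Policy B (N + 4):
  N = 32 + 4 = 36
  K = 7 + 3·36 = 115
  X = 23 + 2·36 − 4·115 = -365
  A = 295 + 3·36 − 2·115 + (-365) = -192
  S = 290 − 2·(-192) = 674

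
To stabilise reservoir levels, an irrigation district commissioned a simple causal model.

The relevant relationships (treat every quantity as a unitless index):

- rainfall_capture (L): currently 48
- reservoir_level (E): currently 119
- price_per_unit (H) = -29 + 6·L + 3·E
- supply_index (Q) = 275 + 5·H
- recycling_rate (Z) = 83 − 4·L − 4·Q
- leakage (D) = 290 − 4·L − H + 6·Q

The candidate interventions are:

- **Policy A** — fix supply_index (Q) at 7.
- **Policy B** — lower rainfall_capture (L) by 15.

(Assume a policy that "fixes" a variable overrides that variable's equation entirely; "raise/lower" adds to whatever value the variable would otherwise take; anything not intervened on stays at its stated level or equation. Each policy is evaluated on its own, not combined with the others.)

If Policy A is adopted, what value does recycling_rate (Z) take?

Policy A (Q := 7):
  L = 48
  E = 119
  H = -29 + 6·48 + 3·119 = 616
  Q = 7
  Z = 83 − 4·48 − 4·7 = -137

-137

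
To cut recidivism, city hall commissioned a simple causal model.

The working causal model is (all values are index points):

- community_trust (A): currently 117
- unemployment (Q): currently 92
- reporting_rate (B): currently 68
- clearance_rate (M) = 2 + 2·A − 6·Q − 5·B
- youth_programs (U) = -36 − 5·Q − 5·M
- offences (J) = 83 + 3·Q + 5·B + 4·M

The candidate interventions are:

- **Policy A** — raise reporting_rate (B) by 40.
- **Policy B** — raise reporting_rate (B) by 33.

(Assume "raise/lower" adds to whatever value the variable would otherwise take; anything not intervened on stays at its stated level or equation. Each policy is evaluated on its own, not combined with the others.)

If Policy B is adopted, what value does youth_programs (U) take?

Policy B (B + 33):
  A = 117
  Q = 92
  B = 68 + 33 = 101
  M = 2 + 2·117 − 6·92 − 5·101 = -821
  U = -36 − 5·92 − 5·(-821) = 3609

3609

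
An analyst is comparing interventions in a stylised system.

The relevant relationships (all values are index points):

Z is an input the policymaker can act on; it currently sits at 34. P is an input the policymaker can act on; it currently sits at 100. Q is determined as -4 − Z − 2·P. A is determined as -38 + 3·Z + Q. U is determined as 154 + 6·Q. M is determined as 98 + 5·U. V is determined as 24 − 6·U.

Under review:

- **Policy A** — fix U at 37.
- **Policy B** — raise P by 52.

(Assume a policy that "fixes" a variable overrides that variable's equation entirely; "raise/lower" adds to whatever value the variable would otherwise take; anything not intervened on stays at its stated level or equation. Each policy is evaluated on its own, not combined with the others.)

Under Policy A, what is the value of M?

Policy A (U := 37):
  Z = 34
  P = 100
  Q = -4 − 34 − 2·100 = -238
  U = 37
  M = 98 + 5·37 = 283

283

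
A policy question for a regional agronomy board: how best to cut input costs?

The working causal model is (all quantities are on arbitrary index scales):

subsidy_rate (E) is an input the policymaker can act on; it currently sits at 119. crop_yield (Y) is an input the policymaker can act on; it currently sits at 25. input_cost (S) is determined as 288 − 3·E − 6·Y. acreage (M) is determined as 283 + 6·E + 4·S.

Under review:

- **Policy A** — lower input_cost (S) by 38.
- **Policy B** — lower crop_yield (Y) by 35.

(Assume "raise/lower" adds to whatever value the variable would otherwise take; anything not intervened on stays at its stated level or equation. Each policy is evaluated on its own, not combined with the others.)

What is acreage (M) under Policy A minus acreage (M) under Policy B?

Policy A (S − 38):
  E = 119
  Y = 25
  S = 288 − 3·119 − 6·25 (−38 from intervention) = -257
  M = 283 + 6·119 + 4·(-257) = -31
Policy B (Y − 35):
  E = 119
  Y = 25 − 35 = -10
  S = 288 − 3·119 − 6·(-10) = -9
  M = 283 + 6·119 + 4·(-9) = 961
M: -31 − 961 = -992

-992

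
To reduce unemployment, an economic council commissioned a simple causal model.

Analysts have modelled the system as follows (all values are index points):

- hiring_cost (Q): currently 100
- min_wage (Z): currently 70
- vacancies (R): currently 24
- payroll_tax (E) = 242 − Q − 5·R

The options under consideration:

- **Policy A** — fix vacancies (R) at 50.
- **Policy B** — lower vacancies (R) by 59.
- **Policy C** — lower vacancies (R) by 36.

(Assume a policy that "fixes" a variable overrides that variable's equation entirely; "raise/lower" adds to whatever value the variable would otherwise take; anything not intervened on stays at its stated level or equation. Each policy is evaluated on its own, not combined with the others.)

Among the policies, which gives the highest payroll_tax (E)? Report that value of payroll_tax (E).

Policy A (R := 50):
  Q = 100
  R = 50
  E = 242 − 100 − 5·50 = -108
Policy B (R − 59):
  Q = 100
  R = 24 − 59 = -35
  E = 242 − 100 − 5·(-35) = 317
Policy C (R − 36):
  Q = 100
  R = 24 − 36 = -12
  E = 242 − 100 − 5·(-12) = 202
Comparing — Policy A: E=-108, Policy B: E=317, Policy C: E=202. Highest is 317 (Policy B).

317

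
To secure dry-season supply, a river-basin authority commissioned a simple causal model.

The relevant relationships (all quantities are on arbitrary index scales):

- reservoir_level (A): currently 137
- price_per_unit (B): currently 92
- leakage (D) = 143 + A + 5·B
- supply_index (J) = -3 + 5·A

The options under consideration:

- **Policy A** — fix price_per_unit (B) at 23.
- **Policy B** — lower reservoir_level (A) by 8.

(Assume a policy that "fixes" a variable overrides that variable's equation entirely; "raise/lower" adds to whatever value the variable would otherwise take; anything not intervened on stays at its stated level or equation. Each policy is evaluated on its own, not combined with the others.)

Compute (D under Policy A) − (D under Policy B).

Policy A (B := 23):
  A = 137
  B = 23
  D = 143 + 137 + 5·23 = 395
Policy B (A − 8):
  A = 137 − 8 = 129
  B = 92
  D = 143 + 129 + 5·92 = 732
D: 395 − 732 = -337

-337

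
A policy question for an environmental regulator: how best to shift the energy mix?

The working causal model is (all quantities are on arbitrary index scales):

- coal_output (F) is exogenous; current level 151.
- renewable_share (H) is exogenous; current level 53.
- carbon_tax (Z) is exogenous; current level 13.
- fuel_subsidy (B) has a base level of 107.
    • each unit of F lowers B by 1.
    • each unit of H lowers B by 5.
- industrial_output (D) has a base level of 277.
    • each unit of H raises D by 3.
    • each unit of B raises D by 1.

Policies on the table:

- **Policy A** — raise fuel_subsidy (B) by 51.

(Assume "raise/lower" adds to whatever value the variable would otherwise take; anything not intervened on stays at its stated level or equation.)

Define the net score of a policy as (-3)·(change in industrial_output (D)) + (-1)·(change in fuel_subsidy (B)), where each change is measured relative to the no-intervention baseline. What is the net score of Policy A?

Baseline:
  F = 151
  H = 53
  B = 107 − 151 − 5·53 = -309
  D = 277 + 3·53 + (-309) = 127
Policy A (B + 51):
  F = 151
  H = 53
  B = 107 − 151 − 5·53 (+51 from intervention) = -258
  D = 277 + 3·53 + (-258) = 178
ΔD = 178 − 127 = 51; ΔB = -258 − (-309) = 51
Score = (-3)·51 + (-1)·51 = -204

-204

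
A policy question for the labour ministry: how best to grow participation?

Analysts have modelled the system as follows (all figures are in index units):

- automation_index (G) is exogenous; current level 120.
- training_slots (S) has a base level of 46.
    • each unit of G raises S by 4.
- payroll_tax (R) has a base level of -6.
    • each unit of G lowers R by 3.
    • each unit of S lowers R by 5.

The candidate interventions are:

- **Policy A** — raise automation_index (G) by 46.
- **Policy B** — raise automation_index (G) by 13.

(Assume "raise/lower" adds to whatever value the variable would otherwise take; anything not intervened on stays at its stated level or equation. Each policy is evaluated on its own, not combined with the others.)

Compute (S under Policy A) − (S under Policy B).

132

Policy A (G + 46):
  G = 120 + 46 = 166
  S = 46 + 4·166 = 710
Policy B (G + 13):
  G = 120 + 13 = 133
  S = 46 + 4·133 = 578
S: 710 − 578 = 132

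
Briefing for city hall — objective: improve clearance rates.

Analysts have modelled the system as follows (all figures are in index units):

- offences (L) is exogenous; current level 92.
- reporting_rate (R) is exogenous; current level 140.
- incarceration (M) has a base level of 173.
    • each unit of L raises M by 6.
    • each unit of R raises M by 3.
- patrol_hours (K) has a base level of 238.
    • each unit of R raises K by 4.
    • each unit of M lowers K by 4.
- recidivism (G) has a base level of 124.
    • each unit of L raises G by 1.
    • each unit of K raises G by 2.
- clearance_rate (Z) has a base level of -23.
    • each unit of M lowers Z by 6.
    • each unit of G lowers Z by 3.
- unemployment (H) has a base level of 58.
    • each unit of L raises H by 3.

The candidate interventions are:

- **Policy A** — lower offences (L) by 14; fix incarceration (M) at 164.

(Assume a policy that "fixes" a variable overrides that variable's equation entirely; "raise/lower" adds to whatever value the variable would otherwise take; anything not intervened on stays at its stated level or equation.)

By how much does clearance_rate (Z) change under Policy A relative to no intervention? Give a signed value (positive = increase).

Baseline:
  L = 92
  R = 140
  M = 173 + 6·92 + 3·140 = 1145
  K = 238 + 4·140 − 4·1145 = -3782
  G = 124 + 92 + 2·(-3782) = -7348
  Z = -23 − 6·1145 − 3·(-7348) = 15151
Policy A (L − 14, M := 164):
  L = 92 − 14 = 78
  R = 140
  M = 164
  K = 238 + 4·140 − 4·164 = 142
  G = 124 + 78 + 2·142 = 486
  Z = -23 − 6·164 − 3·486 = -2465
Change in Z: -2465 − 15151 = -17616

-17616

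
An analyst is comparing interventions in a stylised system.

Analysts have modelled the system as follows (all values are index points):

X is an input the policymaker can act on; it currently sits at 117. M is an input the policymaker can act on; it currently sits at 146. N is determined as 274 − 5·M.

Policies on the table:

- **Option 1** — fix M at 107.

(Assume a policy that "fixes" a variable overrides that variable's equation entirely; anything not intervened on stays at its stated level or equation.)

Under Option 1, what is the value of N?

-261

Option 1 (M := 107):
  M = 107
  N = 274 − 5·107 = -261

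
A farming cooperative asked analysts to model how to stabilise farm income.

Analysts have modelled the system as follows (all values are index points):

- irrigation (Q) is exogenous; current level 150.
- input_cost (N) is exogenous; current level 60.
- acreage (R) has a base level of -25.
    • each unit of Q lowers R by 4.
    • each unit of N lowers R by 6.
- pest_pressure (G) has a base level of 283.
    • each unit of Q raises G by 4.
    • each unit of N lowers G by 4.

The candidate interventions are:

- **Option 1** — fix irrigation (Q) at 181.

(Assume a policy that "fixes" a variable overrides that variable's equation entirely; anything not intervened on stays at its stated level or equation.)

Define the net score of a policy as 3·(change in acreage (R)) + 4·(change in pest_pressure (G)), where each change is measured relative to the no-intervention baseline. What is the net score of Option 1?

Baseline:
  Q = 150
  N = 60
  R = -25 − 4·150 − 6·60 = -985
  G = 283 + 4·150 − 4·60 = 643
Option 1 (Q := 181):
  Q = 181
  N = 60
  R = -25 − 4·181 − 6·60 = -1109
  G = 283 + 4·181 − 4·60 = 767
ΔR = -1109 − (-985) = -124; ΔG = 767 − 643 = 124
Score = 3·(-124) + 4·124 = 124

124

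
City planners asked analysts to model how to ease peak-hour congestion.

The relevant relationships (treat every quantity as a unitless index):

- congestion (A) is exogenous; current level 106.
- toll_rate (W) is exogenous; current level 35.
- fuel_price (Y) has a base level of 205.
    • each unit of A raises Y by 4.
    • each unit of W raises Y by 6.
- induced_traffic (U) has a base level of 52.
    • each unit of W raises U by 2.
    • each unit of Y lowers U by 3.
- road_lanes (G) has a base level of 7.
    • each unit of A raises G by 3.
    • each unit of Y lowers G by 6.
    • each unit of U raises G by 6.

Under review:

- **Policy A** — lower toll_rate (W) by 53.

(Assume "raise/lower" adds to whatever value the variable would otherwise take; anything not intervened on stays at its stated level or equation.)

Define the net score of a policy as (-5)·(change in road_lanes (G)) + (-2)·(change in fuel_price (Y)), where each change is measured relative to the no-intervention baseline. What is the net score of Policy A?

Baseline:
  A = 106
  W = 35
  Y = 205 + 4·106 + 6·35 = 839
  U = 52 + 2·35 − 3·839 = -2395
  G = 7 + 3·106 − 6·839 + 6·(-2395) = -19079
Policy A (W − 53):
  A = 106
  W = 35 − 53 = -18
  Y = 205 + 4·106 + 6·(-18) = 521
  U = 52 + 2·(-18) − 3·521 = -1547
  G = 7 + 3·106 − 6·521 + 6·(-1547) = -12083
ΔG = -12083 − (-19079) = 6996; ΔY = 521 − 839 = -318
Score = (-5)·6996 + (-2)·(-318) = -34344

-34344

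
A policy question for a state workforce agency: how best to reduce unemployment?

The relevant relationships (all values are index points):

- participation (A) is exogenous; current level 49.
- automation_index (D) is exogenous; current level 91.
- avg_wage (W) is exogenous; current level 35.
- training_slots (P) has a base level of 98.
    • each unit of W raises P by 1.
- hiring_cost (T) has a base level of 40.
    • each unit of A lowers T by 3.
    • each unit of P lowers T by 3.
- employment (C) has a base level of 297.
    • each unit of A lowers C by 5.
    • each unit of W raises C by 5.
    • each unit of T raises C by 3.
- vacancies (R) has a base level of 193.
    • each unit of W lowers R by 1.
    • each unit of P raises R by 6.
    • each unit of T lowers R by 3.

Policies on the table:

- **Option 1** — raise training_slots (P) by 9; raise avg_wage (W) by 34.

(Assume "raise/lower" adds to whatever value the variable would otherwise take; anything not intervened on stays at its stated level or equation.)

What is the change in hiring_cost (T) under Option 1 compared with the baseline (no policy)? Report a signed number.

-129

Baseline:
  A = 49
  W = 35
  P = 98 + 35 = 133
  T = 40 − 3·49 − 3·133 = -506
Option 1 (P + 9, W + 34):
  A = 49
  W = 35 + 34 = 69
  P = 98 + 69 (+9 from intervention) = 176
  T = 40 − 3·49 − 3·176 = -635
Change in T: -635 − (-506) = -129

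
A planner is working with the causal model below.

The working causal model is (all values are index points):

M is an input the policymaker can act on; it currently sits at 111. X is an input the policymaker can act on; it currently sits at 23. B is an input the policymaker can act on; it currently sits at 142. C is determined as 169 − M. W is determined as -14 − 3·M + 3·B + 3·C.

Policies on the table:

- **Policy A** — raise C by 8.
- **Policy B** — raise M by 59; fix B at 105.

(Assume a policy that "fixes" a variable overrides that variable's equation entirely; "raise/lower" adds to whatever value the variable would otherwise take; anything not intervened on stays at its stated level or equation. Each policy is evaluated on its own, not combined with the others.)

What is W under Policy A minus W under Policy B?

Policy A (C + 8):
  M = 111
  B = 142
  C = 169 − 111 (+8 from intervention) = 66
  W = -14 − 3·111 + 3·142 + 3·66 = 277
Policy B (M + 59, B := 105):
  M = 111 + 59 = 170
  B = 105
  C = 169 − 170 = -1
  W = -14 − 3·170 + 3·105 + 3·(-1) = -212
W: 277 − (-212) = 489

489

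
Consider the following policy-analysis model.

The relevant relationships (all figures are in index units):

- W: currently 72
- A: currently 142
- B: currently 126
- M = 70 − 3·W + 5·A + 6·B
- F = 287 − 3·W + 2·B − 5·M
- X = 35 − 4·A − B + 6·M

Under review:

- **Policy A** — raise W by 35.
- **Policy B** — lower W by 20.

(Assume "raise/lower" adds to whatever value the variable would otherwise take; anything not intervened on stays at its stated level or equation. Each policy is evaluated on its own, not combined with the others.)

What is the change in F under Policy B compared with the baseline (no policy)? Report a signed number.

Baseline:
  W = 72
  A = 142
  B = 126
  M = 70 − 3·72 + 5·142 + 6·126 = 1320
  F = 287 − 3·72 + 2·126 − 5·1320 = -6277
Policy B (W − 20):
  W = 72 − 20 = 52
  A = 142
  B = 126
  M = 70 − 3·52 + 5·142 + 6·126 = 1380
  F = 287 − 3·52 + 2·126 − 5·1380 = -6517
Change in F: -6517 − (-6277) = -240

-240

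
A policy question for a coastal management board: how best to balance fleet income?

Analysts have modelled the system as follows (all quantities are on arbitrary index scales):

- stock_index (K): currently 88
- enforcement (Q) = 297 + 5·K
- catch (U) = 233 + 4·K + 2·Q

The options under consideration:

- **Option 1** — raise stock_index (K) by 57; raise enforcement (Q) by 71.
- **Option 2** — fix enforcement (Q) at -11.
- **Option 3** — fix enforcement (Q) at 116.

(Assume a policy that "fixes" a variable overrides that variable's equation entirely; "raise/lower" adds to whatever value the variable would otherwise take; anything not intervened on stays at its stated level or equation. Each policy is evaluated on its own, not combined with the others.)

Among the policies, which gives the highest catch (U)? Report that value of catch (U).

Option 1 (K + 57, Q + 71):
  K = 88 + 57 = 145
  Q = 297 + 5·145 (+71 from intervention) = 1093
  U = 233 + 4·145 + 2·1093 = 2999
Option 2 (Q := -11):
  K = 88
  Q = -11
  U = 233 + 4·88 + 2·(-11) = 563
Option 3 (Q := 116):
  K = 88
  Q = 116
  U = 233 + 4·88 + 2·116 = 817
Comparing — Option 1: U=2999, Option 2: U=563, Option 3: U=817. Highest is 2999 (Option 1).

2999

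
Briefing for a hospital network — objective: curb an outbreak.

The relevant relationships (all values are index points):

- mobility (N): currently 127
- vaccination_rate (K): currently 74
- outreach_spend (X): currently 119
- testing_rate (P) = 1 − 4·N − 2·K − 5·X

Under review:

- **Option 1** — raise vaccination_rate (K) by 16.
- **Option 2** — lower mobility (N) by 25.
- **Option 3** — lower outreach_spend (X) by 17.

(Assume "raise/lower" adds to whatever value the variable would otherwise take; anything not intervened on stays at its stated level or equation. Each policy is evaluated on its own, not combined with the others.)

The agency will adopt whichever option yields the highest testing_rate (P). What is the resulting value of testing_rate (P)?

-1150

Option 1 (K + 16):
  N = 127
  K = 74 + 16 = 90
  X = 119
  P = 1 − 4·127 − 2·90 − 5·119 = -1282
Option 2 (N − 25):
  N = 127 − 25 = 102
  K = 74
  X = 119
  P = 1 − 4·102 − 2·74 − 5·119 = -1150
Option 3 (X − 17):
  N = 127
  K = 74
  X = 119 − 17 = 102
  P = 1 − 4·127 − 2·74 − 5·102 = -1165
Comparing — Option 1: P=-1282, Option 2: P=-1150, Option 3: P=-1165. Highest is -1150 (Option 2).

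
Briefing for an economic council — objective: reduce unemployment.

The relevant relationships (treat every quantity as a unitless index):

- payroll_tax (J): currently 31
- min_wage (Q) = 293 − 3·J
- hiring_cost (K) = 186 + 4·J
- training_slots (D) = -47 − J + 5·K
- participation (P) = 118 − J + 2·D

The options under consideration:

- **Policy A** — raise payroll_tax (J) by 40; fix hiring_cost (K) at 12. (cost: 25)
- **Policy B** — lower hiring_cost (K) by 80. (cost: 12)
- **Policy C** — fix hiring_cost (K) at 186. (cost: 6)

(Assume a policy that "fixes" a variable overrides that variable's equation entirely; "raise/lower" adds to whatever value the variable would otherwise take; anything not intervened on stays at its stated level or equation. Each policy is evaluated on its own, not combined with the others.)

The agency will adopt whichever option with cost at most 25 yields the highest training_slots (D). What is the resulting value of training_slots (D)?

Policy A (J + 40, K := 12):
  J = 31 + 40 = 71
  K = 12
  D = -47 − 71 + 5·12 = -58
Policy B (K − 80):
  J = 31
  K = 186 + 4·31 (−80 from intervention) = 230
  D = -47 − 31 + 5·230 = 1072
Policy C (K := 186):
  J = 31
  K = 186
  D = -47 − 31 + 5·186 = 852
Comparing — Policy A: D=-58, Policy B: D=1072, Policy C: D=852. Highest is 1072 (Policy B).

1072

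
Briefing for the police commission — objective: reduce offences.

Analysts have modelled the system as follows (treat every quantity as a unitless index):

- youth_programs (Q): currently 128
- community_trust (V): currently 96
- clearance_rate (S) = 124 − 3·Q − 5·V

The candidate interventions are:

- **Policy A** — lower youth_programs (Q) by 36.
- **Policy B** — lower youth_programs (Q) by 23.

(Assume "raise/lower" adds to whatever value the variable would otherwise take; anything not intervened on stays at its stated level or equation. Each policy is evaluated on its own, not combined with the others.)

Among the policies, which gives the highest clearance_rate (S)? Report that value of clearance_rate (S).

-632

Policy A (Q − 36):
  Q = 128 − 36 = 92
  V = 96
  S = 124 − 3·92 − 5·96 = -632
Policy B (Q − 23):
  Q = 128 − 23 = 105
  V = 96
  S = 124 − 3·105 − 5·96 = -671
Comparing — Policy A: S=-632, Policy B: S=-671. Highest is -632 (Policy A).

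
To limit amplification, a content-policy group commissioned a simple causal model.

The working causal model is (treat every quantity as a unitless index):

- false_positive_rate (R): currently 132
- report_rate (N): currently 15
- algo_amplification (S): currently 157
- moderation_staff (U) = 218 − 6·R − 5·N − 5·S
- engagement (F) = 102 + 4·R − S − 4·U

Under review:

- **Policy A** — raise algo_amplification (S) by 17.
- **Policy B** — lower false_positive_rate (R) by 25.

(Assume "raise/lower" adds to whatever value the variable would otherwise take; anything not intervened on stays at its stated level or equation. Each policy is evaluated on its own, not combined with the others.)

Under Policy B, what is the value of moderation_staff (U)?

-1284

Policy B (R − 25):
  R = 132 − 25 = 107
  N = 15
  S = 157
  U = 218 − 6·107 − 5·15 − 5·157 = -1284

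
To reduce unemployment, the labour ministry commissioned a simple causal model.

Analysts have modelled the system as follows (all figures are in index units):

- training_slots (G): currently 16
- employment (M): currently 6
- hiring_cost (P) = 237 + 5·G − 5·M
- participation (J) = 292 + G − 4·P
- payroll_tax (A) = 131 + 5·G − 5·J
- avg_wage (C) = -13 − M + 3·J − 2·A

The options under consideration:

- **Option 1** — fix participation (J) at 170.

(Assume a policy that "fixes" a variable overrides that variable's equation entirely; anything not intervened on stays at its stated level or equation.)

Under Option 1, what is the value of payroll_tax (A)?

Option 1 (J := 170):
  G = 16
  M = 6
  P = 237 + 5·16 − 5·6 = 287
  J = 170
  A = 131 + 5·16 − 5·170 = -639

-639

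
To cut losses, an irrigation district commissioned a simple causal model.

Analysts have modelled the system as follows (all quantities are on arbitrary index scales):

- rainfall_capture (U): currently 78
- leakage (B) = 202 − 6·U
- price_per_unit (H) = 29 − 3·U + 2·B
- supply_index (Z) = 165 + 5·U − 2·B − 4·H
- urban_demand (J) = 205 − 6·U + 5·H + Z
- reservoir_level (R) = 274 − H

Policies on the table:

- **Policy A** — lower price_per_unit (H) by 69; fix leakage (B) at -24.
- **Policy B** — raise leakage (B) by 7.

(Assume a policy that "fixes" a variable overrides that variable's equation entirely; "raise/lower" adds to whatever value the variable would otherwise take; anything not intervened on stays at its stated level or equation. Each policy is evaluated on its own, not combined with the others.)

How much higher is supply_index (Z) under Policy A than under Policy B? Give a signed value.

Policy A (H − 69, B := -24):
  U = 78
  B = -24
  H = 29 − 3·78 + 2·(-24) (−69 from intervention) = -322
  Z = 165 + 5·78 − 2·(-24) − 4·(-322) = 1891
Policy B (B + 7):
  U = 78
  B = 202 − 6·78 (+7 from intervention) = -259
  H = 29 − 3·78 + 2·(-259) = -723
  Z = 165 + 5·78 − 2·(-259) − 4·(-723) = 3965
Z: 1891 − 3965 = -2074

-2074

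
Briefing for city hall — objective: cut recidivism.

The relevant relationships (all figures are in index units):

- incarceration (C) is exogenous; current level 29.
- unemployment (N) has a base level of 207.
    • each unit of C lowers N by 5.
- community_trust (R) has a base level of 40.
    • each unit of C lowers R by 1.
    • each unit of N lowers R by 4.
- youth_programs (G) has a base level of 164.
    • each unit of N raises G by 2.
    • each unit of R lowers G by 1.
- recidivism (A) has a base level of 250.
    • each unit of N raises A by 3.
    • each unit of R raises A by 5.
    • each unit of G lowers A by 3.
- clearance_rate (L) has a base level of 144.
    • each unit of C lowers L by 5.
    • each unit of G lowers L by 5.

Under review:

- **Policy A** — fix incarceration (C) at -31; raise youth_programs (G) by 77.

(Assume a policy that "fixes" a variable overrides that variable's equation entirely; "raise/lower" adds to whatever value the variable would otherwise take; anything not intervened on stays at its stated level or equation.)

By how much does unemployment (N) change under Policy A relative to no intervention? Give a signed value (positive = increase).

Baseline:
  C = 29
  N = 207 − 5·29 = 62
Policy A (C := -31, G + 77):
  C = -31
  N = 207 − 5·(-31) = 362
Change in N: 362 − 62 = 300

300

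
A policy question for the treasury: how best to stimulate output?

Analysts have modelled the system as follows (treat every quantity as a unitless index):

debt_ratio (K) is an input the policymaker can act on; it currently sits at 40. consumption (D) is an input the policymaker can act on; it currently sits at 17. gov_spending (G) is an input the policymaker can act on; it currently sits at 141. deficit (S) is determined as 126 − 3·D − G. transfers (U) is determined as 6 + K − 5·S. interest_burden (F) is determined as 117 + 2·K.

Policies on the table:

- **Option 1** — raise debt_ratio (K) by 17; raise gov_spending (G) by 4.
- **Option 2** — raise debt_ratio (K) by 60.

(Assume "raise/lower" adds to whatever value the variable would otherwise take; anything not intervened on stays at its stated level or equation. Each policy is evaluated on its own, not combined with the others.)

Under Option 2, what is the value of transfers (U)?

436

Option 2 (K + 60):
  K = 40 + 60 = 100
  D = 17
  G = 141
  S = 126 − 3·17 − 141 = -66
  U = 6 + 100 − 5·(-66) = 436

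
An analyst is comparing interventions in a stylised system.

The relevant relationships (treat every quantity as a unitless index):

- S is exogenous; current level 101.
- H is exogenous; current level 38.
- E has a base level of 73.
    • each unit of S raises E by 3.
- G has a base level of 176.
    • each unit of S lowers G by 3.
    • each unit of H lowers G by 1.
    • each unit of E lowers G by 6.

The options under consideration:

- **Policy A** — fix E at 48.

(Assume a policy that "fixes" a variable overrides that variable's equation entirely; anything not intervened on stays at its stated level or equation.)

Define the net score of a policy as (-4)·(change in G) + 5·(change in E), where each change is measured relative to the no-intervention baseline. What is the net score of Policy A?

Baseline:
  S = 101
  H = 38
  E = 73 + 3·101 = 376
  G = 176 − 3·101 − 38 − 6·376 = -2421
Policy A (E := 48):
  S = 101
  H = 38
  E = 48
  G = 176 − 3·101 − 38 − 6·48 = -453
ΔG = -453 − (-2421) = 1968; ΔE = 48 − 376 = -328
Score = (-4)·1968 + 5·(-328) = -9512

-9512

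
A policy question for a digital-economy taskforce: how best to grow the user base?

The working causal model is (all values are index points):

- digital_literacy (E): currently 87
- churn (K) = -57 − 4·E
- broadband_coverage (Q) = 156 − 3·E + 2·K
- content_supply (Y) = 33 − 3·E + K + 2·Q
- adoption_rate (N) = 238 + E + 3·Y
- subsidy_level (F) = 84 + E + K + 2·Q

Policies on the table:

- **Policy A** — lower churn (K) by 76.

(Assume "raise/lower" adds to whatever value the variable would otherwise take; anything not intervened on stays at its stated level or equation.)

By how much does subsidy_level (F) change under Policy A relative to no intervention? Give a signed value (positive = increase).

-380

Baseline:
  E = 87
  K = -57 − 4·87 = -405
  Q = 156 − 3·87 + 2·(-405) = -915
  F = 84 + 87 + (-405) + 2·(-915) = -2064
Policy A (K − 76):
  E = 87
  K = -57 − 4·87 (−76 from intervention) = -481
  Q = 156 − 3·87 + 2·(-481) = -1067
  F = 84 + 87 + (-481) + 2·(-1067) = -2444
Change in F: -2444 − (-2064) = -380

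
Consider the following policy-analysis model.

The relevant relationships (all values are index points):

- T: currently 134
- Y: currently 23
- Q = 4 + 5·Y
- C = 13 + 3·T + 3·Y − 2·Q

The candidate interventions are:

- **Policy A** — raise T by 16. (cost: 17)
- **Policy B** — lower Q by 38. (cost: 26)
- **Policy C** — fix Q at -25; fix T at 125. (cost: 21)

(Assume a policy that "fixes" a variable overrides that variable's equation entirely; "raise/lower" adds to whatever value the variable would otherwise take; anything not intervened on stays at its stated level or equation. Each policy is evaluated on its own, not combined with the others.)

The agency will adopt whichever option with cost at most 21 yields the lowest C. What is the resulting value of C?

294

Policy A (T + 16):
  T = 134 + 16 = 150
  Y = 23
  Q = 4 + 5·23 = 119
  C = 13 + 3·150 + 3·23 − 2·119 = 294
Policy C (Q := -25, T := 125):
  T = 125
  Y = 23
  Q = -25
  C = 13 + 3·125 + 3·23 − 2·(-25) = 507
Comparing — Policy A: C=294, Policy C: C=507. Lowest is 294 (Policy A).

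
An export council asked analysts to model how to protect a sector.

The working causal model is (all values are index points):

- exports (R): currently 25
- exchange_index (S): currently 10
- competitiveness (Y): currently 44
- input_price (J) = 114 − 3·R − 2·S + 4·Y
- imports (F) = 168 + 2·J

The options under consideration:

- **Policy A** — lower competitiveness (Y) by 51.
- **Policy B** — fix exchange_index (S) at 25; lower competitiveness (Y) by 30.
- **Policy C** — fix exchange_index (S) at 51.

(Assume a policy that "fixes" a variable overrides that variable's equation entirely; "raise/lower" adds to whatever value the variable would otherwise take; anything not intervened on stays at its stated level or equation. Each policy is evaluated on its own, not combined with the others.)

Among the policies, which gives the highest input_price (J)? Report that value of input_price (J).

Policy A (Y − 51):
  R = 25
  S = 10
  Y = 44 − 51 = -7
  J = 114 − 3·25 − 2·10 + 4·(-7) = -9
Policy B (S := 25, Y − 30):
  R = 25
  S = 25
  Y = 44 − 30 = 14
  J = 114 − 3·25 − 2·25 + 4·14 = 45
Policy C (S := 51):
  R = 25
  S = 51
  Y = 44
  J = 114 − 3·25 − 2·51 + 4·44 = 113
Comparing — Policy A: J=-9, Policy B: J=45, Policy C: J=113. Highest is 113 (Policy C).

113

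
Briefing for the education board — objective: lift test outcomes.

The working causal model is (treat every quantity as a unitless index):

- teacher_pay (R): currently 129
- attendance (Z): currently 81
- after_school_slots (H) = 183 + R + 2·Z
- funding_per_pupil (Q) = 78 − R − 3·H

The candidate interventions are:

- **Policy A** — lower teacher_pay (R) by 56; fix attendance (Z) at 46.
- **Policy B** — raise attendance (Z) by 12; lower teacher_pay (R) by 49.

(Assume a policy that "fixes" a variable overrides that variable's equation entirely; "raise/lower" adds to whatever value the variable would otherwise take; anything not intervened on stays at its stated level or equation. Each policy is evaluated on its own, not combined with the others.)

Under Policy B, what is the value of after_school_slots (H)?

449

Policy B (Z + 12, R − 49):
  R = 129 − 49 = 80
  Z = 81 + 12 = 93
  H = 183 + 80 + 2·93 = 449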